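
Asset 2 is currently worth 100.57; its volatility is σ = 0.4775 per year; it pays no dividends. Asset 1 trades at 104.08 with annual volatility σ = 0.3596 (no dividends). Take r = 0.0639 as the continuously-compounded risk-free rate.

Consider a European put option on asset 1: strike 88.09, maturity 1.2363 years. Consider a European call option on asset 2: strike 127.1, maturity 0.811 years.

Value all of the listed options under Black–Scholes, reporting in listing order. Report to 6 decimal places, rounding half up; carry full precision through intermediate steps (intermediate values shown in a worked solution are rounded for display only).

price(asset 1 put K=88.09) = 5.994683
price(asset 2 call K=127.1) = 10.413411

[asset 1 put K=88.09]
σ√T = 0.3596·√1.2363 = 0.399836
d₁ = (ln(S/K) + (r+σ²/2)T) / (σ√T) = (ln(104.08/88.09) + (0.0639+0.3596²/2)·1.2363) / 0.399836 = (0.166801 + 0.158934) / 0.399836 = 0.814671
d₂ = d₁ − σ√T = 0.814671 − 0.399836 = 0.414836
e^{−rT} = 0.924040
N(−d₁) = 0.207630,  N(−d₂) = 0.339131
price = K·e^{−rT}·N(−d₂) − S·N(−d₁) = 27.604839 − 21.610156 = 5.994683
[asset 2 call K=127.1]
σ√T = 0.4775·√0.811 = 0.430015
d₁ = (ln(S/K) + (r+σ²/2)T) / (σ√T) = (ln(100.57/127.1) + (0.0639+0.4775²/2)·0.811) / 0.430015 = (-0.234120 + 0.144279) / 0.430015 = -0.208925
d₂ = d₁ − σ√T = -0.208925 − 0.430015 = -0.638940
e^{−rT} = 0.949497
N(d₁) = 0.417254,  N(d₂) = 0.261431
price = S·N(d₁) − K·e^{−rT}·N(d₂) = 41.963191 − 31.549780 = 10.413411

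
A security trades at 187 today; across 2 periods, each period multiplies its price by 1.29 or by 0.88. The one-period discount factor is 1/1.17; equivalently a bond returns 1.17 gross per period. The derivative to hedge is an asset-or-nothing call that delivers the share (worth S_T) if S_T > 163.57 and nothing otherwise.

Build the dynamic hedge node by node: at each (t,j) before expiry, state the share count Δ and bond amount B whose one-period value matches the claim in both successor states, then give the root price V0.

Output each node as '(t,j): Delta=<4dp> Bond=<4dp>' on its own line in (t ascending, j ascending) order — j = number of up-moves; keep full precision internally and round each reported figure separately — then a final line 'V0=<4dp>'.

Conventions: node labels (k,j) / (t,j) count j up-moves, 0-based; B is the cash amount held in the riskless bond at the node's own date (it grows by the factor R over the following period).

Arbitrage-free pricing uses the up-move probability p* = (R−d)/(u−d) = 0.7073, discounting each step at R = 1.17.
Payoffs at expiry: V(2,0)=0.0000, V(2,1)=212.2824, V(2,2)=311.1867
(1,0): S=164.5600. Δ = (V_up−V_dn)/(S_up−S_dn) = (212.2824−0.0000)/(212.2824−144.8128) = 3.1463. V = [p*·212.2824 + (1−p*)·0.0000]/1.17 = 128.3342. B = V − Δ·S = -389.4278.
(1,1): S=241.2300. Δ = (V_up−V_dn)/(S_up−S_dn) = (311.1867−212.2824)/(311.1867−212.2824) = 1.0000. V = [p*·311.1867 + (1−p*)·212.2824]/1.17 = 241.2300. B = V − Δ·S = 0.0000.
(0,0): S=187.0000. Δ = (V_up−V_dn)/(S_up−S_dn) = (241.2300−128.3342)/(241.2300−164.5600) = 1.4725. V = [p*·241.2300 + (1−p*)·128.3342]/1.17 = 177.9379. B = V − Δ·S = -97.4178.
Sanity check at the root: Δ(0,0)·S0 + B(0,0) reproduces V0 = 177.9379.

(0,0): Delta=1.4725 Bond=-97.4178
(1,0): Delta=3.1463 Bond=-389.4278
(1,1): Delta=1.0000 Bond=0.0000
V0=177.9379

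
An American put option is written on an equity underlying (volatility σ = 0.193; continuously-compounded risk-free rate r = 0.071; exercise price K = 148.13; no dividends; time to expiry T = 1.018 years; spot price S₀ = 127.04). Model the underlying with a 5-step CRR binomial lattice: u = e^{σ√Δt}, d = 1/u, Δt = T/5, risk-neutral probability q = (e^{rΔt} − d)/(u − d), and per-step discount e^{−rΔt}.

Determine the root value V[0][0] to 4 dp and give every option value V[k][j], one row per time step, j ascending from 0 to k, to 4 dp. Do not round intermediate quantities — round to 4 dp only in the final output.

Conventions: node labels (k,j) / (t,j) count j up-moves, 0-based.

Δt=0.20360, u=1.09099, d=0.91660, q=0.56174, disc=e^(-rΔt)=0.98565
k=5 terminal: V=max(K-S,0) → 65.9367 50.2986 31.6853 9.5306 0.0000 0.0000
k=4: j=0 S=89.6721 intr=58.4579 cont=56.3320 V=58.4579[EX]; j=1 S=106.7331 intr=41.3969 cont=39.2710 V=41.3969[EX]; j=2 S=127.0400 intr=21.0900 cont=18.9641 V=21.0900[EX]; j=3 S=151.2105 intr=0.0000 cont=4.1170 V=4.1170[hold]; j=4 S=179.9797 intr=0.0000 cont=0.0000 V=0.0000[hold]
k=3: j=0 S=97.8314 intr=50.2986 cont=48.1727 V=50.2986[EX]; j=1 S=116.4447 intr=31.6853 cont=29.5594 V=31.6853[EX]; j=2 S=138.5994 intr=9.5306 cont=11.3898 V=11.3898[hold]; j=3 S=164.9692 intr=0.0000 cont=1.7784 V=1.7784[hold]
k=2: j=0 S=106.7331 intr=41.3969 cont=39.2710 V=41.3969[EX]; j=1 S=127.0400 intr=21.0900 cont=19.9935 V=21.0900[EX]; j=2 S=151.2105 intr=0.0000 cont=5.9048 V=5.9048[hold]
k=1: j=0 S=116.4447 intr=31.6853 cont=29.5594 V=31.6853[EX]; j=1 S=138.5994 intr=9.5306 cont=12.3797 V=12.3797[hold]
k=0: j=0 S=127.0400 intr=21.0900 cont=20.5415 V=21.0900[EX]

price = 21.0900
tree:
21.0900
31.6853 12.3797
41.3969 21.0900 5.9048
50.2986 31.6853 11.3898 1.7784
58.4579 41.3969 21.0900 4.1170 0.0000
65.9367 50.2986 31.6853 9.5306 0.0000 0.0000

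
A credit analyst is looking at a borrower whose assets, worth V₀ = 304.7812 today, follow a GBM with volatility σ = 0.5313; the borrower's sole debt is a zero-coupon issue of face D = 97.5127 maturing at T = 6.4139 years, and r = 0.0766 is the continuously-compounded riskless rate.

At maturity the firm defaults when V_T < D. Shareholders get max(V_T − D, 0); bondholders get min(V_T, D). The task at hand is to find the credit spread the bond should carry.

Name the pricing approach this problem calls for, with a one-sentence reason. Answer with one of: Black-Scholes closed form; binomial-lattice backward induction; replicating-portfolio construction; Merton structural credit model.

Key observation: the data describe a firm's assets (V₀ = 304.7812, GBM) and a single zero-coupon debt of face 97.5127, so credit quantities follow from equity-as-call in the structural model.

framework: Merton structural credit model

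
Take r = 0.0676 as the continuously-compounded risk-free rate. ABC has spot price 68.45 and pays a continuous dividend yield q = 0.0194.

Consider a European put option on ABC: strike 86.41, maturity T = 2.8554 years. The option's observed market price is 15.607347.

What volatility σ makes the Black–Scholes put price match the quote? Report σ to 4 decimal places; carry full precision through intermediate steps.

At σ = 0.2662 the Black–Scholes value reproduces the quote:
σ√T = 0.2662·√2.8554 = 0.449823
d₁ = (ln(S/K) + (r−q+σ²/2)T) / (σ√T) = (ln(68.45/86.41) + (0.0676−0.0194+0.2662²/2)·2.8554) / 0.449823 = (-0.233000 + 0.238801) / 0.449823 = 0.012896
d₂ = d₁ − σ√T = 0.012896 − 0.449823 = -0.436927
e^{−rT} = 0.824461
e^{−qT} = 0.946112
N(−d₁) = 0.494856,  N(−d₂) = 0.668918
V = K·e^{−rT}·N(−d₂) − S·e^{−qT}·N(−d₁) = 47.654855 − 32.047508 = 15.607347 (matching the quote); vega is positive throughout, so no other σ reproduces this price

sigma = 0.2662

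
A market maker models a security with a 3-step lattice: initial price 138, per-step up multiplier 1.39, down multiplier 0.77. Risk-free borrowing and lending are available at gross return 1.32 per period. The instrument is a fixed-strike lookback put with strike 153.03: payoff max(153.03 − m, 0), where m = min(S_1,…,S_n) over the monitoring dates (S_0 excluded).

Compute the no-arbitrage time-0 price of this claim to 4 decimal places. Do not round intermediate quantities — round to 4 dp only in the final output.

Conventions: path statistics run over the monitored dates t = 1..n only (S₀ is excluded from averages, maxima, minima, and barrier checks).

Risk-neutral up-probability p* = (R−d)/(u−d) = (1.32−0.77)/(1.39−0.77) = 0.8871; the claim prices as the p*-weighted sum of path payoffs discounted by R^3.
Enumerate all 2^3 = 8 price paths (U = up ×1.39, D = down ×0.77); each path with k up-moves has probability p*^k·(1−p*)^(3−k).
DDD: m=63.0016, payoff=90.0284, prob=0.001439
UDD: m=113.7301, payoff=39.2999, prob=0.011308
DUD: m=106.2600, payoff=46.7700, prob=0.011308
UUD: m=191.8200, payoff=0.0000, prob=0.088848
DDU: m=81.8202, payoff=71.2098, prob=0.011308
UDU: m=147.7014, payoff=5.3286, prob=0.088848
DUU: m=106.2600, payoff=46.7700, prob=0.088848
UUU: m=191.8200, payoff=0.0000, prob=0.698093
Price = Σ prob·payoff / R^3 = 6.536943 / 2.299968 = 2.8422

price = 2.8422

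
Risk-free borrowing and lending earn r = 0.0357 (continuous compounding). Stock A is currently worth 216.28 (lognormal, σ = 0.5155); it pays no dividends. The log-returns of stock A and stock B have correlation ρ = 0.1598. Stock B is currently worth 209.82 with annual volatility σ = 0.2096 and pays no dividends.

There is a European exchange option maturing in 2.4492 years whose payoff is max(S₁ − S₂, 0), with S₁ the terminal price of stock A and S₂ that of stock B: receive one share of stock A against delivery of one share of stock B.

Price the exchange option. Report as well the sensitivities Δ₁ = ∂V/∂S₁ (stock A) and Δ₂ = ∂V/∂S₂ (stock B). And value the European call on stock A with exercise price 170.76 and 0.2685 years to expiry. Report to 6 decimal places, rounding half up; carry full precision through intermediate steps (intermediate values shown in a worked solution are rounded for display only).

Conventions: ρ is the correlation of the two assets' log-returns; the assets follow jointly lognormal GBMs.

σ_eff = √(σ₁² + σ₂² − 2ρσ₁σ₂) = √(0.5155² + 0.2096² − 2·0.1598·0.5155·0.2096) = 0.524538
d₁ = (ln(S₁/S₂) + (q₂ − q₁ + σ_eff²/2)T) / (σ_eff√T) = (ln(216.28/209.82) + (0.0 − 0.0 + 0.137570)·2.4492) / 0.820898 = 0.447389
d₂ = d₁ − σ_eff√T = 0.447389 − 0.820898 = -0.373509
N(d₁) = 0.672703,  N(d₂) = 0.354385
V = S₁·e^{−q₁T}·N(d₁) − S₂·e^{−q₂T}·N(d₂) = 145.492156 − 74.357027 = 71.135129
Δ₁ = e^{−q₁T}·N(d₁) = 0.672703;  Δ₂ = −e^{−q₂T}·N(d₂) = -0.354385
[vanilla: stock A call K=170.76]
σ√T = 0.5155·√0.2685 = 0.267117
d₁ = (ln(S/K) + (r+σ²/2)T) / (σ√T) = (ln(216.28/170.76) + (0.0357+0.5155²/2)·0.2685) / 0.267117 = (0.236315 + 0.045261) / 0.267117 = 1.054131
d₂ = d₁ − σ√T = 1.054131 − 0.267117 = 0.787015
e^{−rT} = 0.990460
N(d₁) = 0.854089,  N(d₂) = 0.784363
price = S·N(d₁) − K·e^{−rT}·N(d₂) = 184.722273 − 132.660161 = 52.062112

exchange price = 71.135129
Δ1 = 0.672703
Δ2 = -0.354385
price(stock A call K=170.76) = 52.062112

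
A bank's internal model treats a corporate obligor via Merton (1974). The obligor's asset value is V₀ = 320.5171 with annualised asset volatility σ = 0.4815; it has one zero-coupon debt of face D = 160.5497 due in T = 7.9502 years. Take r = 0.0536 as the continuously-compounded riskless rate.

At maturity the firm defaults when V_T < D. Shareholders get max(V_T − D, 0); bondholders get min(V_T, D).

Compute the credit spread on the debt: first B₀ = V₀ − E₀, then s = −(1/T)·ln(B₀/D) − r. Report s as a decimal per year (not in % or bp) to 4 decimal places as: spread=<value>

Apply the equity-as-call identities (strike 160.5497, horizon 7.9502 years):
d₁ = [ln(V₀/D) + (r + σ²/2)T] / (σ√T)
   = [ln(320.5171/160.5497) + (0.0536 + 0.5·0.4815²)·7.9502] / (0.4815·√7.9502)
   = [0.691332 + 1.347727] / 1.357642 = 1.501912
d₂ = d₁ − σ√T = 1.501912 − 1.357642 = 0.144270
N(d₁) = 0.933440,  N(d₂) = 0.557356,  e^(−rT) = 0.653031
E₀ = V₀·N(d₁) − D·e^(−rT)·N(d₂)
   = 320.5171·0.933440 − 160.5497·0.653031·0.557356 = 240.748085
B₀ = V₀ − E₀ = 320.5171 − 240.748085 = 79.769015
spread = −(1/T)·ln(B₀/D) − r = −(1/7.9502)·ln(79.769015/160.5497) − 0.0536 = 0.03438123

spread=0.0344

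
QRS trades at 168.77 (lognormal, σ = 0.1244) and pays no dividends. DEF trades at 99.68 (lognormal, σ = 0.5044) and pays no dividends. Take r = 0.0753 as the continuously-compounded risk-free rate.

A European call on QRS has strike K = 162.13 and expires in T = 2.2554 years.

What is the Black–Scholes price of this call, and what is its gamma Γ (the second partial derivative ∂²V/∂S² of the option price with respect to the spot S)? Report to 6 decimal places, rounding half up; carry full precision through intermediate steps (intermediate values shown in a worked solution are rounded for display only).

price = 33.815946
Γ = 0.006031

σ√T = 0.1244·√2.2554 = 0.186824
d₁ = (ln(S/K) + (r+σ²/2)T) / (σ√T) = (ln(168.77/162.13) + (0.0753+0.1244²/2)·2.2554) / 0.186824 = (0.040138 + 0.187283) / 0.186824 = 1.217305
d₂ = d₁ − σ√T = 1.217305 − 0.186824 = 1.030481
e^{−rT} = 0.843807
N(d₁) = 0.888256,  N(d₂) = 0.848608
Call price V = S·N(d₁) − K·e^{−rT}·N(d₂) = 149.910951 − 116.095005 = 33.815946
φ(d₁) = (1/√(2π))·e^{−d₁²/2} = 0.190167
Γ = φ(d₁) / (S·σ·√T) = 0.006031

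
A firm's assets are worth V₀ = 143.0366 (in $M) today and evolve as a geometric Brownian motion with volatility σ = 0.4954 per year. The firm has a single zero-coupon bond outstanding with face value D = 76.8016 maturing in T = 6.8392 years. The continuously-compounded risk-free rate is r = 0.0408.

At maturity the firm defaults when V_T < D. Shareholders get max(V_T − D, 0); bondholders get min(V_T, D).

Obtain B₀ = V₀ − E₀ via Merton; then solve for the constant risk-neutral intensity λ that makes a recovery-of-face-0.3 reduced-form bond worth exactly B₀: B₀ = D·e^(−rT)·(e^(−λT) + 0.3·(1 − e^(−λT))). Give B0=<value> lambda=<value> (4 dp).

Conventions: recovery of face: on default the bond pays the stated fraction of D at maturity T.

B0=42.9709 lambda=0.0680

Work the structural quantities from V₀ = 143.0366 against face 76.8016:
d₁ = [ln(V₀/D) + (r + σ²/2)T] / (σ√T)
   = [ln(143.0366/76.8016) + (0.0408 + 0.5·0.4954²)·6.8392] / (0.4954·√6.8392)
   = [0.621875 + 1.118282] / 1.295563 = 1.343166
d₂ = d₁ − σ√T = 1.343166 − 1.295563 = 0.047603
N(d₁) = 0.910391,  N(d₂) = 0.518984,  e^(−rT) = 0.756510
E₀ = V₀·N(d₁) − D·e^(−rT)·N(d₂)
   = 143.0366·0.910391 − 76.8016·0.756510·0.518984 = 100.065657
B₀ = V₀ − E₀ = 143.0366 − 100.065657 = 42.970943
e^(−λT) = (B₀·e^(rT)/D − 0.3)/(1 − 0.3) = (42.9709·1.321859/76.8016 − 0.3)/0.7 = 0.62798184
λ = −ln(0.62798184)/6.8392 = 0.068026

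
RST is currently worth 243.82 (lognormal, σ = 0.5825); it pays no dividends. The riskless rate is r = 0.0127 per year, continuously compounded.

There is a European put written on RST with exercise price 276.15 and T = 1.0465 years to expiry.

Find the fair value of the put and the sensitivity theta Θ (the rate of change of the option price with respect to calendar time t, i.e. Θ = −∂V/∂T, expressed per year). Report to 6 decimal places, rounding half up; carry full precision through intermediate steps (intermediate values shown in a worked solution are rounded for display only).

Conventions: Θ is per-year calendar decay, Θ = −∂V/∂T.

σ√T = 0.5825·√1.0465 = 0.595889
d₁ = (ln(S/K) + (r+σ²/2)T) / (σ√T) = (ln(243.82/276.15) + (0.0127+0.5825²/2)·1.0465) / 0.595889 = (-0.124514 + 0.190833) / 0.595889 = 0.111293
d₂ = d₁ − σ√T = 0.111293 − 0.595889 = -0.484596
e^{−rT} = 0.986797
N(−d₁) = 0.455692,  N(−d₂) = 0.686018
Put price V = K·e^{−rT}·N(−d₂) − S·N(−d₁) = 186.942834 − 111.106776 = 75.836057
φ(d₁) = (1/√(2π))·e^{−d₁²/2} = 0.396479
Θ = −S·φ(d₁)·σ/(2√T) + r·K·e^{−rT}·N(−d₂) = −27.522385 + 2.374174 = -25.148211

price = 75.836057
Θ = -25.148211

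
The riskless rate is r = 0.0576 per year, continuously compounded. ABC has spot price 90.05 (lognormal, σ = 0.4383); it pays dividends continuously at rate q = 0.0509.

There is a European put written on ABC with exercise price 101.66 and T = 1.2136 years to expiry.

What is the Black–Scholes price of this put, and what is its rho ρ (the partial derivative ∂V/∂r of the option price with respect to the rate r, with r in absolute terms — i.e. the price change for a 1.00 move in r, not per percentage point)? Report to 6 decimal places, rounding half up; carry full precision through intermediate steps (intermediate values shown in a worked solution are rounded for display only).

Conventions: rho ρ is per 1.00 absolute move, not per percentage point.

σ√T = 0.4383·√1.2136 = 0.482847
d₁ = (ln(S/K) + (r−q+σ²/2)T) / (σ√T) = (ln(90.05/101.66) + (0.0576−0.0509+0.4383²/2)·1.2136) / 0.482847 = (-0.121269 + 0.124702) / 0.482847 = 0.007109
d₂ = d₁ − σ√T = 0.007109 − 0.482847 = -0.475737
e^{−rT} = 0.932484
e^{−qT} = 0.940097
N(−d₁) = 0.497164,  N(−d₂) = 0.682869
Put price V = K·e^{−rT}·N(−d₂) − S·e^{−qT}·N(−d₁) = 64.733488 − 42.087765 = 22.645722
ρ = −K·T·e^{−rT}·N(−d₂) = -78.560561

price = 22.645722
ρ = -78.560561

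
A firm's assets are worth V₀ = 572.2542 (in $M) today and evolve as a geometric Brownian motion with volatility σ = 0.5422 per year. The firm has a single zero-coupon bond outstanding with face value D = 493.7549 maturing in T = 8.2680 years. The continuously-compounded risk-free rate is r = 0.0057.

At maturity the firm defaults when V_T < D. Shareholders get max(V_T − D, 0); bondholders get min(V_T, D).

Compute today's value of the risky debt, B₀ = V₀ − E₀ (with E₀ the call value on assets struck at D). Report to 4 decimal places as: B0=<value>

B0=225.4064

Work the structural quantities from V₀ = 572.2542 against face 493.7549:
d₁ = [ln(V₀/D) + (r + σ²/2)T] / (σ√T)
   = [ln(572.2542/493.7549) + (0.0057 + 0.5·0.5422²)·8.2680] / (0.5422·√8.2680)
   = [0.147544 + 1.262444] / 1.559049 = 0.904390
d₂ = d₁ − σ√T = 0.904390 − 1.559049 = -0.654659
N(d₁) = 0.817106,  N(d₂) = 0.256344,  e^(−rT) = 0.953966
E₀ = V₀·N(d₁) − D·e^(−rT)·N(d₂)
   = 572.2542·0.817106 − 493.7549·0.953966·0.256344 = 346.847817
B₀ = V₀ − E₀ = 572.2542 − 346.847817 = 225.406383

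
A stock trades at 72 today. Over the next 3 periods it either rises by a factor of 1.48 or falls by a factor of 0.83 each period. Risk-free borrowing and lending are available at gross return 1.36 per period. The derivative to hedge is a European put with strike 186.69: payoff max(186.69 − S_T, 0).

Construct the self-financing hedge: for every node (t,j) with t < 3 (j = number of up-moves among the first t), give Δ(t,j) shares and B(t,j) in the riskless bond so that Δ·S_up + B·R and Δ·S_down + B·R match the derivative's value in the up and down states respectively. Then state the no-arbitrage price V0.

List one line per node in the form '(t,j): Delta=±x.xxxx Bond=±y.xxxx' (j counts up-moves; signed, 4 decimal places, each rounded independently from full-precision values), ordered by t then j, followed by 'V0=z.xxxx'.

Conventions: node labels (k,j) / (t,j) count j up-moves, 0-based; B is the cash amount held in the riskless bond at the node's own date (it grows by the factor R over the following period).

Risk-neutral probability p* = (R−d)/(u−d) = (1.36−0.83)/(1.48−0.83) = 0.8154.
Expiry values: V(3,0)=145.5213, V(3,1)=113.2808, V(3,2)=55.7917, V(3,3)=0.0000
(2,0): S=49.6008. Δ = (V_up−V_dn)/(S_up−S_dn) = (113.2808−145.5213)/(73.4092−41.1687) = -1.0000. V = [p*·113.2808 + (1−p*)·145.5213]/1.36 = 87.6713. B = V − Δ·S = 137.2721.
(2,1): S=88.4448. Δ = (V_up−V_dn)/(S_up−S_dn) = (55.7917−113.2808)/(130.8983−73.4092) = -1.0000. V = [p*·55.7917 + (1−p*)·113.2808]/1.36 = 48.8273. B = V − Δ·S = 137.2721.
(2,2): S=157.7088. Δ = (V_up−V_dn)/(S_up−S_dn) = (0.0000−55.7917)/(233.4090−130.8983) = -0.5443. V = [p*·0.0000 + (1−p*)·55.7917]/1.36 = 7.5735. B = V − Δ·S = 93.4069.
(1,0): S=59.7600. Δ = (V_up−V_dn)/(S_up−S_dn) = (48.8273−87.6713)/(88.4448−49.6008) = -1.0000. V = [p*·48.8273 + (1−p*)·87.6713]/1.36 = 41.1753. B = V − Δ·S = 100.9353.
(1,1): S=106.5600. Δ = (V_up−V_dn)/(S_up−S_dn) = (7.5735−48.8273)/(157.7088−88.4448) = -0.5956. V = [p*·7.5735 + (1−p*)·48.8273]/1.36 = 11.1688. B = V − Δ·S = 74.6361.
(0,0): S=72.0000. Δ = (V_up−V_dn)/(S_up−S_dn) = (11.1688−41.1753)/(106.5600−59.7600) = -0.6412. V = [p*·11.1688 + (1−p*)·41.1753]/1.36 = 12.2857. B = V − Δ·S = 58.4495.
As a check, the time-0 holding Δ(0,0)·S0 + B(0,0) comes to 12.2857 — exactly V0.

(0,0): Delta=-0.6412 Bond=58.4495
(1,0): Delta=-1.0000 Bond=100.9353
(1,1): Delta=-0.5956 Bond=74.6361
(2,0): Delta=-1.0000 Bond=137.2721
(2,1): Delta=-1.0000 Bond=137.2721
(2,2): Delta=-0.5443 Bond=93.4069
V0=12.2857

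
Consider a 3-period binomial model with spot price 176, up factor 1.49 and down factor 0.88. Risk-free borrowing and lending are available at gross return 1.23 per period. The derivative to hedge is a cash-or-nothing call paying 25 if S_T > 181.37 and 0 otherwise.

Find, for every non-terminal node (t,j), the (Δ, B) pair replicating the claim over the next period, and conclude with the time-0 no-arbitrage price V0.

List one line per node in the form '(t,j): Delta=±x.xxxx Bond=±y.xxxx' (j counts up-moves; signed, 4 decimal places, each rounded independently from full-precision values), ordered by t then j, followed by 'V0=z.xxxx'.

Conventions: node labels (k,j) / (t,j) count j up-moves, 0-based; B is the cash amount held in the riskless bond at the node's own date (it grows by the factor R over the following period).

No-arbitrage ⇒ martingale measure with p* = (R−d)/(u−d) = 0.5738.
At maturity the claim pays: V(3,0)=0.0000, V(3,1)=25.0000, V(3,2)=25.0000, V(3,3)=25.0000
Node (2,0) S=136.2944: V=(p*·25.0000+(1−p*)·0.0000)/1.23=11.6620; Δ=(25.0000−0.0000)/(203.0787−119.9391)=0.3007; B=V−Δ·S=-29.3216
Node (2,1) S=230.7712: V=(p*·25.0000+(1−p*)·25.0000)/1.23=20.3252; Δ=(25.0000−25.0000)/(343.8491−203.0787)=0.0000; B=V−Δ·S=20.3252
Node (2,2) S=390.7376: V=(p*·25.0000+(1−p*)·25.0000)/1.23=20.3252; Δ=(25.0000−25.0000)/(582.1990−343.8491)=0.0000; B=V−Δ·S=20.3252
Node (1,0) S=154.8800: V=(p*·20.3252+(1−p*)·11.6620)/1.23=13.5225; Δ=(20.3252−11.6620)/(230.7712−136.2944)=0.0917; B=V−Δ·S=-0.6795
Node (1,1) S=262.2400: V=(p*·20.3252+(1−p*)·20.3252)/1.23=16.5246; Δ=(20.3252−20.3252)/(390.7376−230.7712)=0.0000; B=V−Δ·S=16.5246
Node (0,0) S=176.0000: V=(p*·16.5246+(1−p*)·13.5225)/1.23=12.3943; Δ=(16.5246−13.5225)/(262.2400−154.8800)=0.0280; B=V−Δ·S=7.4729
As a check, the time-0 holding Δ(0,0)·S0 + B(0,0) comes to 12.3943 — exactly V0.

(0,0): Delta=0.0280 Bond=7.4729
(1,0): Delta=0.0917 Bond=-0.6795
(1,1): Delta=0.0000 Bond=16.5246
(2,0): Delta=0.3007 Bond=-29.3216
(2,1): Delta=0.0000 Bond=20.3252
(2,2): Delta=0.0000 Bond=20.3252
V0=12.3943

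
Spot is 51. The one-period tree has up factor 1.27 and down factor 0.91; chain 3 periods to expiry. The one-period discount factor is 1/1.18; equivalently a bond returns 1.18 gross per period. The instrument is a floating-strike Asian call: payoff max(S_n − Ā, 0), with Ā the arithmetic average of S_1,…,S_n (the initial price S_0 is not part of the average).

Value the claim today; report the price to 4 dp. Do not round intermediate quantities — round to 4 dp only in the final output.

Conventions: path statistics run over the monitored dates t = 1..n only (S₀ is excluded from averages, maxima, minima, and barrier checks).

price = 7.5778

Under the martingale measure an up-move has probability p* = 0.7500; value the claim as the probability-weighted average of per-path payoffs, discounted 3 periods at R = 1.18.
Enumerate all 2^3 = 8 price paths (U = up ×1.27, D = down ×0.91); each path with k up-moves has probability p*^k·(1−p*)^(3−k).
DDD: Ā=42.3584, payoff=0.0000, prob=0.015625
UDD: Ā=59.1156, payoff=0.0000, prob=0.046875
DUD: Ā=52.9956, payoff=0.6405, prob=0.046875
UUD: Ā=73.9609, payoff=0.8938, prob=0.140625
DDU: Ā=47.4264, payoff=6.2097, prob=0.046875
UDU: Ā=66.1885, payoff=8.6662, prob=0.140625
DUU: Ā=60.0685, payoff=14.7862, prob=0.140625
UUU: Ā=83.8318, payoff=20.6357, prob=0.421875
Price = Σ prob·payoff / R^3 = 12.450490 / 1.643032 = 7.5778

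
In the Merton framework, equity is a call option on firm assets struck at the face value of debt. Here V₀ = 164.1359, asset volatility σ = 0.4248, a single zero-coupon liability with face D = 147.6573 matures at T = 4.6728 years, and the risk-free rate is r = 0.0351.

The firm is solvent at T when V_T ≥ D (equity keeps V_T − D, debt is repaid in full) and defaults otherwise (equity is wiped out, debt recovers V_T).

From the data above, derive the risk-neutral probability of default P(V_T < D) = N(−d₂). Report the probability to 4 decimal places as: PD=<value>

PD=0.5656

Work the structural quantities from V₀ = 164.1359 against face 147.6573:
d₁ = [ln(V₀/D) + (r + σ²/2)T] / (σ√T)
   = [ln(164.1359/147.6573) + (0.0351 + 0.5·0.4248²)·4.6728] / (0.4248·√4.6728)
   = [0.105801 + 0.585630] / 0.918276 = 0.752967
d₂ = d₁ − σ√T = 0.752967 − 0.918276 = -0.165309
risk-neutral PD = N(−d₂) = N(0.165309) = 0.565650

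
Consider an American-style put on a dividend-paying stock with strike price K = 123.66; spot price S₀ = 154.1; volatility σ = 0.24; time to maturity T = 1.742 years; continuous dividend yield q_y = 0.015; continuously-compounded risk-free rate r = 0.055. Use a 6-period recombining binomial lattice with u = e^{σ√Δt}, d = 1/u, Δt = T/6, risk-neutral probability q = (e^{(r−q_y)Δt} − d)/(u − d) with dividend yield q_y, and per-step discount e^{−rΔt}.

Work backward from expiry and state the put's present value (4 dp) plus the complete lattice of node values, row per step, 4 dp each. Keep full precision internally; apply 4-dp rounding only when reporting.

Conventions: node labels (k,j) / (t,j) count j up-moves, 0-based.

params: Δt=0.29033 u=1.13805 d=0.87869 q=0.51275 e^(-rΔt)=0.98416
t_6 payoffs: 52.7301 31.7942 4.6788 0.0000 0.0000 0.0000 0.0000
k=5: node(5,0) S=80.7220 payoff=42.9380 vs cont=41.3299 → 42.9380 [stop]  node(5,1) S=104.5481 payoff=19.1119 vs cont=17.6073 → 19.1119 [stop]  node(5,2) S=135.4068 payoff=0.0000 vs cont=2.2436 → 2.2436 [wait]  node(5,3) S=175.3738 payoff=0.0000 vs cont=0.0000 → 0.0000 [wait]  node(5,4) S=227.1377 payoff=0.0000 vs cont=0.0000 → 0.0000 [wait]  node(5,5) S=294.1803 payoff=0.0000 vs cont=0.0000 → 0.0000 [wait]
k=4: node(4,0) S=91.8658 payoff=31.7942 vs cont=30.2344 → 31.7942 [stop]  node(4,1) S=118.9812 payoff=4.6788 vs cont=10.2969 → 10.2969 [wait]  node(4,2) S=154.1000 payoff=0.0000 vs cont=1.0759 → 1.0759 [wait]  node(4,3) S=199.5846 payoff=0.0000 vs cont=0.0000 → 0.0000 [wait]  node(4,4) S=258.4945 payoff=0.0000 vs cont=0.0000 → 0.0000 [wait]
k=3: node(3,0) S=104.5481 payoff=19.1119 vs cont=20.4423 → 20.4423 [wait]  node(3,1) S=135.4068 payoff=0.0000 vs cont=5.4806 → 5.4806 [wait]  node(3,2) S=175.3738 payoff=0.0000 vs cont=0.5159 → 0.5159 [wait]  node(3,3) S=227.1377 payoff=0.0000 vs cont=0.0000 → 0.0000 [wait]
k=2: node(2,0) S=118.9812 payoff=4.6788 vs cont=12.5683 → 12.5683 [wait]  node(2,1) S=154.1000 payoff=0.0000 vs cont=2.8884 → 2.8884 [wait]  node(2,2) S=199.5846 payoff=0.0000 vs cont=0.2474 → 0.2474 [wait]
k=1: node(1,0) S=135.4068 payoff=0.0000 vs cont=7.4844 → 7.4844 [wait]  node(1,1) S=175.3738 payoff=0.0000 vs cont=1.5099 → 1.5099 [wait]
k=0: node(0,0) S=154.1000 payoff=0.0000 vs cont=4.3510 → 4.3510 [wait]

price = 4.3510
tree:
4.3510
7.4844 1.5099
12.5683 2.8884 0.2474
20.4423 5.4806 0.5159 0.0000
31.7942 10.2969 1.0759 0.0000 0.0000
42.9380 19.1119 2.2436 0.0000 0.0000 0.0000
52.7301 31.7942 4.6788 0.0000 0.0000 0.0000 0.0000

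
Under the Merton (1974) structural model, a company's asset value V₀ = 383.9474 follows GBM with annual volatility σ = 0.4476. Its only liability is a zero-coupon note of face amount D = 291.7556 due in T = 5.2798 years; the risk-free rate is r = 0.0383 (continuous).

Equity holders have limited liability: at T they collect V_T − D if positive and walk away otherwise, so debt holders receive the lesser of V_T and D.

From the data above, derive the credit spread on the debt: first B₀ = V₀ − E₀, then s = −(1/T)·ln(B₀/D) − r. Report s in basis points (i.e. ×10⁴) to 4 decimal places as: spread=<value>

With assets at 383.9474 and a single debt payment of 291.7556 at 5.2798 years:
d₁ = [ln(V₀/D) + (r + σ²/2)T] / (σ√T)
   = [ln(383.9474/291.7556) + (0.0383 + 0.5·0.4476²)·5.2798] / (0.4476·√5.2798)
   = [0.274589 + 0.731109] / 1.028487 = 0.977842
d₂ = d₁ − σ√T = 0.977842 − 1.028487 = -0.050645
N(d₁) = 0.835924,  N(d₂) = 0.479804,  e^(−rT) = 0.816918
E₀ = V₀·N(d₁) − D·e^(−rT)·N(d₂)
   = 383.9474·0.835924 − 291.7556·0.816918·0.479804 = 206.594006
B₀ = V₀ − E₀ = 383.9474 − 206.594006 = 177.353394
spread = −(1/T)·ln(B₀/D) − r = −(1/5.2798)·ln(177.353394/291.7556) − 0.0383 = 0.05597860
in basis points: 0.05597860 × 10⁴ = 559.7860 bp

spread=559.7860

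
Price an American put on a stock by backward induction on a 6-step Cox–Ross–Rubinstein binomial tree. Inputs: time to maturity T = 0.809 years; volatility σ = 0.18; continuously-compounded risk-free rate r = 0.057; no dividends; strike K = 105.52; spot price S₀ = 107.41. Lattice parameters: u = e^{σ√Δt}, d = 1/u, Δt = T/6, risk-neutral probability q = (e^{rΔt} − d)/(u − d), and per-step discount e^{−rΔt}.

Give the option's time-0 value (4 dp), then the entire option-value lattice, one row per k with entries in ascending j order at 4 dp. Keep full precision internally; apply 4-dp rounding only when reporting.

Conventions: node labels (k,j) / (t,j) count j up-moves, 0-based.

Δt=0.13483  u=1.06833  d=0.93604  q=0.54180  discount=0.99234
step 6 (expiry): payoffs max(K−S,0) = 33.2737 23.0634 11.4102 0.0000 0.0000 0.0000 0.0000
k=5: (k=5,j=0): S=77.1828, K−S=28.3372, hold=27.5294 ⇒ V=28.3372 exercise | (k=5,j=1): S=88.0907, K−S=17.4293, hold=16.6214 ⇒ V=17.4293 exercise | (k=5,j=2): S=100.5402, K−S=4.9798, hold=5.1881 ⇒ V=5.1881 continue | (k=5,j=3): S=114.7492, K−S=0.0000, hold=0.0000 ⇒ V=0.0000 continue | (k=5,j=4): S=130.9662, K−S=0.0000, hold=0.0000 ⇒ V=0.0000 continue | (k=5,j=5): S=149.4752, K−S=0.0000, hold=0.0000 ⇒ V=0.0000 continue
k=4: (k=4,j=0): S=82.4566, K−S=23.0634, hold=22.2556 ⇒ V=23.0634 exercise | (k=4,j=1): S=94.1098, K−S=11.4102, hold=10.7143 ⇒ V=11.4102 exercise | (k=4,j=2): S=107.4100, K−S=0.0000, hold=2.3590 ⇒ V=2.3590 continue | (k=4,j=3): S=122.5898, K−S=0.0000, hold=0.0000 ⇒ V=0.0000 continue | (k=4,j=4): S=139.9150, K−S=0.0000, hold=0.0000 ⇒ V=0.0000 continue
k=3: (k=3,j=0): S=88.0907, K−S=17.4293, hold=16.6214 ⇒ V=17.4293 exercise | (k=3,j=1): S=100.5402, K−S=4.9798, hold=6.4564 ⇒ V=6.4564 continue | (k=3,j=2): S=114.7492, K−S=0.0000, hold=1.0726 ⇒ V=1.0726 continue | (k=3,j=3): S=130.9662, K−S=0.0000, hold=0.0000 ⇒ V=0.0000 continue
k=2: (k=2,j=0): S=94.1098, K−S=11.4102, hold=11.3962 ⇒ V=11.4102 exercise | (k=2,j=1): S=107.4100, K−S=0.0000, hold=3.5123 ⇒ V=3.5123 continue | (k=2,j=2): S=122.5898, K−S=0.0000, hold=0.4877 ⇒ V=0.4877 continue
k=1: (k=1,j=0): S=100.5402, K−S=4.9798, hold=7.0765 ⇒ V=7.0765 continue | (k=1,j=1): S=114.7492, K−S=0.0000, hold=1.8592 ⇒ V=1.8592 continue
k=0: (k=0,j=0): S=107.4100, K−S=0.0000, hold=4.2172 ⇒ V=4.2172 continue

price = 4.2172
tree:
4.2172
7.0765 1.8592
11.4102 3.5123 0.4877
17.4293 6.4564 1.0726 0.0000
23.0634 11.4102 2.3590 0.0000 0.0000
28.3372 17.4293 5.1881 0.0000 0.0000 0.0000
33.2737 23.0634 11.4102 0.0000 0.0000 0.0000 0.0000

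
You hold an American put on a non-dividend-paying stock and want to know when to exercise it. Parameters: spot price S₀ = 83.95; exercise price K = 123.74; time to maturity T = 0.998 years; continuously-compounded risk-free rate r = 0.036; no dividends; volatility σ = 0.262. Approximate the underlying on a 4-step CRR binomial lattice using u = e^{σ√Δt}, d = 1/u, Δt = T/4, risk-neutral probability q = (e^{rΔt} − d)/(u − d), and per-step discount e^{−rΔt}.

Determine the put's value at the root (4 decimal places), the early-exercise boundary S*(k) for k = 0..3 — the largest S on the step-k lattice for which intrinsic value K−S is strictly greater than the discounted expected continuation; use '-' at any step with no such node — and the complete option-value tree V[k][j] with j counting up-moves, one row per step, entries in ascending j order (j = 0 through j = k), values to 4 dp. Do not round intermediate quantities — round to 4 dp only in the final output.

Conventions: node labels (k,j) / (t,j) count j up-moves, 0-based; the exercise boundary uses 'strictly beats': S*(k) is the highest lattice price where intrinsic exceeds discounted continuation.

params: Δt=0.24950 u=1.13982 d=0.87733 q=0.50170 e^(-rΔt)=0.99106
t_4 payoffs: 74.0032 59.1226 39.7900 14.6733 0.0000
t_3: node(3,0) S=56.6909 payoff=67.0491 vs cont=65.9426 → 67.0491 [stop]  node(3,1) S=73.6521 payoff=50.0879 vs cont=48.9815 → 50.0879 [stop]  node(3,2) S=95.6878 payoff=28.0522 vs cont=26.9458 → 28.0522 [stop]  node(3,3) S=124.3162 payoff=0.0000 vs cont=7.2463 → 7.2463 [wait]  ⇒ S*(3)=95.6878
t_2: node(2,0) S=64.6174 payoff=59.1226 vs cont=58.0162 → 59.1226 [stop]  node(2,1) S=83.9500 payoff=39.7900 vs cont=38.6835 → 39.7900 [stop]  node(2,2) S=109.0667 payoff=14.6733 vs cont=17.4564 → 17.4564 [wait]  ⇒ S*(2)=83.9500
t_1: node(1,0) S=73.6521 payoff=50.0879 vs cont=48.9815 → 50.0879 [stop]  node(1,1) S=95.6878 payoff=28.0522 vs cont=28.3296 → 28.3296 [wait]  ⇒ S*(1)=73.6521
t_0: node(0,0) S=83.9500 payoff=39.7900 vs cont=38.8214 → 39.7900 [stop]  ⇒ S*(0)=83.9500

price = 39.7900
boundary = 83.9500 73.6521 83.9500 95.6878
tree:
39.7900
50.0879 28.3296
59.1226 39.7900 17.4564
67.0491 50.0879 28.0522 7.2463
74.0032 59.1226 39.7900 14.6733 0.0000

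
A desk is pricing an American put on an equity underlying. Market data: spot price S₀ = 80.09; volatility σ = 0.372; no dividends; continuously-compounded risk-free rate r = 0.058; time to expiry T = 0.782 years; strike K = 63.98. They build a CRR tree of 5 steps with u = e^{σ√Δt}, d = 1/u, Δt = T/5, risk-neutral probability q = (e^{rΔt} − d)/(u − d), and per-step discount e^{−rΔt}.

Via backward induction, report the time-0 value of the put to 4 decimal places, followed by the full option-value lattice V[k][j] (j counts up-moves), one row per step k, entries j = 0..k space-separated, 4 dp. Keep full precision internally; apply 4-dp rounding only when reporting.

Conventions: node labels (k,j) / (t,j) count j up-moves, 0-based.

price = 2.7745
tree:
2.7745
4.7657 0.7873
7.9727 1.5706 0.0000
12.8437 3.1332 0.0000 0.0000
19.5158 6.2504 0.0000 0.0000 0.0000
25.5988 12.4687 0.0000 0.0000 0.0000 0.0000

Δt=0.15640  u=1.15849  d=0.86319  q=0.49415  discount=0.99097
step 5 (expiry): payoffs max(K−S,0) = 25.5988 12.4687 0.0000 0.0000 0.0000 0.0000
k=4: (k=4,j=0): S=44.4642, K−S=19.5158, hold=18.9380 ⇒ V=19.5158 exercise | (k=4,j=1): S=59.6753, K−S=4.3047, hold=6.2504 ⇒ V=6.2504 continue | (k=4,j=2): S=80.0900, K−S=0.0000, hold=0.0000 ⇒ V=0.0000 continue | (k=4,j=3): S=107.4885, K−S=0.0000, hold=0.0000 ⇒ V=0.0000 continue | (k=4,j=4): S=144.2600, K−S=0.0000, hold=0.0000 ⇒ V=0.0000 continue
k=3: (k=3,j=0): S=51.5113, K−S=12.4687, hold=12.8437 ⇒ V=12.8437 continue | (k=3,j=1): S=69.1332, K−S=0.0000, hold=3.1332 ⇒ V=3.1332 continue | (k=3,j=2): S=92.7834, K−S=0.0000, hold=0.0000 ⇒ V=0.0000 continue | (k=3,j=3): S=124.5242, K−S=0.0000, hold=0.0000 ⇒ V=0.0000 continue
k=2: (k=2,j=0): S=59.6753, K−S=4.3047, hold=7.9727 ⇒ V=7.9727 continue | (k=2,j=1): S=80.0900, K−S=0.0000, hold=1.5706 ⇒ V=1.5706 continue | (k=2,j=2): S=107.4885, K−S=0.0000, hold=0.0000 ⇒ V=0.0000 continue
k=1: (k=1,j=0): S=69.1332, K−S=0.0000, hold=4.7657 ⇒ V=4.7657 continue | (k=1,j=1): S=92.7834, K−S=0.0000, hold=0.7873 ⇒ V=0.7873 continue
k=0: (k=0,j=0): S=80.0900, K−S=0.0000, hold=2.7745 ⇒ V=2.7745 continue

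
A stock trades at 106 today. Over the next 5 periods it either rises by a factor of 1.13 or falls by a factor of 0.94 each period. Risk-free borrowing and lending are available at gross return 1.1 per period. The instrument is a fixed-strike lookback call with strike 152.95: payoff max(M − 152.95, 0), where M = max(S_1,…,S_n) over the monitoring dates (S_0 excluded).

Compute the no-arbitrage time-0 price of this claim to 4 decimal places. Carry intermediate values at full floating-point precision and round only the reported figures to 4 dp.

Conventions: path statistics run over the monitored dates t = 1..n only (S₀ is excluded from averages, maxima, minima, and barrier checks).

Set p* = 0.8421 (from d < R < u); the path-dependent value is the discounted p*-expectation over all price paths.
Enumerate all 2^5 = 32 price paths (U = up ×1.13, D = down ×0.94); each path with k up-moves has probability p*^k·(1−p*)^(5−k).
DDDDD: M=99.6400, payoff=0.0000, prob=0.000098
UDDDD: M=119.7800, payoff=0.0000, prob=0.000523
DUDDD: M=112.5932, payoff=0.0000, prob=0.000523
UUDDD: M=135.3514, payoff=0.0000, prob=0.002791
DDUDD: M=105.8376, payoff=0.0000, prob=0.000523
UDUDD: M=127.2303, payoff=0.0000, prob=0.002791
DUUDD: M=127.2303, payoff=0.0000, prob=0.002791
UUUDD: M=152.9471, payoff=0.0000, prob=0.014888
DDDUD: M=99.6400, payoff=0.0000, prob=0.000523
UDDUD: M=119.7800, payoff=0.0000, prob=0.002791
DUDUD: M=119.5965, payoff=0.0000, prob=0.002791
UUDUD: M=143.7703, payoff=0.0000, prob=0.014888
DDUUD: M=119.5965, payoff=0.0000, prob=0.002791
UDUUD: M=143.7703, payoff=0.0000, prob=0.014888
DUUUD: M=143.7703, payoff=0.0000, prob=0.014888
UUUUD: M=172.8302, payoff=19.8802, prob=0.079402
DDDDU: M=99.6400, payoff=0.0000, prob=0.000523
UDDDU: M=119.7800, payoff=0.0000, prob=0.002791
DUDDU: M=112.5932, payoff=0.0000, prob=0.002791
UUDDU: M=135.3514, payoff=0.0000, prob=0.014888
DDUDU: M=112.4207, payoff=0.0000, prob=0.002791
UDUDU: M=135.1440, payoff=0.0000, prob=0.014888
DUUDU: M=135.1440, payoff=0.0000, prob=0.014888
UUUDU: M=162.4604, payoff=9.5104, prob=0.079402
DDDUU: M=112.4207, payoff=0.0000, prob=0.002791
UDDUU: M=135.1440, payoff=0.0000, prob=0.014888
DUDUU: M=135.1440, payoff=0.0000, prob=0.014888
UUDUU: M=162.4604, payoff=9.5104, prob=0.079402
DDUUU: M=135.1440, payoff=0.0000, prob=0.014888
UDUUU: M=162.4604, payoff=9.5104, prob=0.079402
DUUUU: M=162.4604, payoff=9.5104, prob=0.079402
UUUUU: M=195.2981, payoff=42.3481, prob=0.423479
Price = Σ prob·payoff / R^5 = 22.532667 / 1.610510 = 13.9910

price = 13.9910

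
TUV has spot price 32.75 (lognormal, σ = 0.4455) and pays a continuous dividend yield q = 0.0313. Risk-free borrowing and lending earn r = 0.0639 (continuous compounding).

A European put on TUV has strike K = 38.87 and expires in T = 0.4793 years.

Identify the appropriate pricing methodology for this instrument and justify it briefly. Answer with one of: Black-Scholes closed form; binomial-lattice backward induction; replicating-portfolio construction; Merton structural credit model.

Key observation: a European claim on TUV (strike 38.87) — a lognormal (GBM) underlying with constant rate and volatility — has an exact closed-form value; no lattice or capital structure is involved.

framework: Black-Scholes closed form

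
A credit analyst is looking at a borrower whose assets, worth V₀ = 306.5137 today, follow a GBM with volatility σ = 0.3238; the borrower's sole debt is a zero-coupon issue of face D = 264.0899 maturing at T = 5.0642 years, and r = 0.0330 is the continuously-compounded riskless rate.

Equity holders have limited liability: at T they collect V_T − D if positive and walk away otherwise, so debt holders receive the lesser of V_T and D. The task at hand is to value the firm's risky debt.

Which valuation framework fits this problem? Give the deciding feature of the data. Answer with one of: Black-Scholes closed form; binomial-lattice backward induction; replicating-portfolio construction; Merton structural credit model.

framework: Merton structural credit model

Key observation: the question is about default risk generated by asset-value dynamics against a debt face of 264.0899 — the structural framework prices exactly that.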